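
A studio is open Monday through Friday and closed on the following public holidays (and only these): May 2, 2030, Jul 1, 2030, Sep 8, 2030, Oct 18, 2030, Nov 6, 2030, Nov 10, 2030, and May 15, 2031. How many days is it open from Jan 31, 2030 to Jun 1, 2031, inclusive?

342 working days

Jan 31, 2030 is a Thursday.
That's 487 days from start to end, counting both.
487 = 7 × 69 + 4, so there are 69 full weeks plus 4 extra days.
Each full week contributes 5 weekdays (Mon–Fri): 69 × 5 = 345.
The 4 extra days are Thu, Fri, Sat, Sun — 2 of them qualify.
Total: 345 + 2 = 347.
Holidays: May 2, 2030 (Thu); Jul 1, 2030 (Mon); Sep 8, 2030 (Sun); Oct 18, 2030 (Fri); Nov 6, 2030 (Wed); Nov 10, 2030 (Sun); May 15, 2031 (Thu).
5 of the 7 holidays fall on weekdays; the rest are weekends and were already excluded.
Business days: 347 − 5 = 342.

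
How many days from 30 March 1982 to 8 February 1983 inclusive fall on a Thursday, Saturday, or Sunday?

30 March 1982 is a Tuesday.
That's 316 days from start to end, counting both.
316 = 7 × 45 + 1, so there are 45 full weeks plus 1 extra day.
Each full week contributes 3 days from the set (Thu, Sat, Sun): 45 × 3 = 135.
The 1 extra day is Tue — none qualify.
Total: 135 + 0 = 135.

135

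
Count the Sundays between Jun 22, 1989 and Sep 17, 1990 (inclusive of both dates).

Jun 22, 1989 is a Thursday.
From Jun 22, 1989 to Sep 17, 1990 is 453 days inclusive.
453 = 7 × 64 + 5, so there are 64 full weeks plus 5 extra days.
Each full week contributes one Sunday: 64 so far.
The 5 extra days are Thu, Fri, Sat, Sun, Mon — 1 of them qualifies.
Total: 64 + 1 = 65.

65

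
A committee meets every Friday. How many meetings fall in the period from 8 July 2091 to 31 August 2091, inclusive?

8 July 2091 is a Sunday.
The range spans 55 days (inclusive of both endpoints).
55 = 7 × 7 + 6, so there are 7 full weeks plus 6 extra days.
Each full week contributes one Friday: 7 so far.
The 6 extra days are Sun, Mon, Tue, Wed, Thu, Fri — 1 of them qualifies.
Total: 7 + 1 = 8.

8 Fridays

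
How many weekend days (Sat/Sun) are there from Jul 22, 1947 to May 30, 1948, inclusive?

90

Jul 22, 1947 is a Tuesday.
That's 314 days from start to end, counting both.
314 = 7 × 44 + 6, so there are 44 full weeks plus 6 extra days.
Each full week contributes 2 weekend days (Sat, Sun): 44 × 2 = 88.
The 6 extra days are Tuesday, Wednesday, Thursday, Friday, Saturday, Sunday — 2 of them qualify.
Total: 88 + 2 = 90.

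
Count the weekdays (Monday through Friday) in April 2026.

1 April 2026 is a Wednesday.
The range spans 30 days (inclusive of both endpoints).
30 = 7 × 4 + 2, so there are 4 full weeks plus 2 extra days.
Each full week contributes 5 weekdays (Mon–Fri): 4 × 5 = 20.
The 2 extra days are Wednesday, Thursday — 2 of them qualify.
Total: 20 + 2 = 22.

22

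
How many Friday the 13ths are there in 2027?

1

The 13th falls on a Friday when the month's 13th has weekday Fri.
Jan 13 is Wed; Feb 13 is Sat; Mar 13 is Sat; Apr 13 is Tue; May 13 is Thu; Jun 13 is Sun; Jul 13 is Tue; Aug 13 is Fri ✓; Sep 13 is Mon; Oct 13 is Wed; Nov 13 is Sat; Dec 13 is Mon.
Friday the 13ths: Aug.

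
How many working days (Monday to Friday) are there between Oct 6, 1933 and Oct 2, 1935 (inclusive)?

519 weekdays

Oct 6, 1933 is a Friday.
That's 727 days from start to end, counting both.
727 = 7 × 103 + 6, so there are 103 full weeks plus 6 extra days.
Each full week contributes 5 weekdays (Mon–Fri): 103 × 5 = 515.
The 6 extra days are Friday, Saturday, Sunday, Monday, Tuesday, Wednesday — 4 of them qualify.
Total: 515 + 4 = 519.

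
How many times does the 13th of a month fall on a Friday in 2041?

The 13th falls on a Friday when the month's 13th has weekday Fri.
Jan 13 is Sun; Feb 13 is Wed; Mar 13 is Wed; Apr 13 is Sat; May 13 is Mon; Jun 13 is Thu; Jul 13 is Sat; Aug 13 is Tue; Sep 13 is Fri ✓; Oct 13 is Sun; Nov 13 is Wed; Dec 13 is Fri ✓.
Friday the 13ths: Sep, Dec.

2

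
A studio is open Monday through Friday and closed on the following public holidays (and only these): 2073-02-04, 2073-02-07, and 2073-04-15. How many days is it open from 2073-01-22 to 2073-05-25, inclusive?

2073-01-22 is a Sunday.
The range spans 124 days (inclusive of both endpoints).
124 = 7 × 17 + 5, so there are 17 full weeks plus 5 extra days.
Each full week contributes 5 weekdays (Mon–Fri): 17 × 5 = 85.
The 5 extra days are Sun, Mon, Tue, Wed, Thu — 4 of them qualify.
Total: 85 + 4 = 89.
Holidays: 2073-02-04 (Sat); 2073-02-07 (Tue); 2073-04-15 (Sat).
1 of the 3 holidays fall on weekdays; the rest are weekends and were already excluded.
Business days: 89 − 1 = 88.

88 business days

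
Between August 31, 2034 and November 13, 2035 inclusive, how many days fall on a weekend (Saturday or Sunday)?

August 31, 2034 is a Thursday.
That's 440 days from start to end, counting both.
440 = 7 × 62 + 6, so there are 62 full weeks plus 6 extra days.
Each full week contributes 2 weekend days (Sat, Sun): 62 × 2 = 124.
The 6 extra days are Thursday, Friday, Saturday, Sunday, Monday, Tuesday — 2 of them qualify.
Total: 124 + 2 = 126.

126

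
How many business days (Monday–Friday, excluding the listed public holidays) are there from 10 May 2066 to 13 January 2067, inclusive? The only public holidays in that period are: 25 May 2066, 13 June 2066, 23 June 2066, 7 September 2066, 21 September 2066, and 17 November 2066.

174

10 May 2066 is a Monday.
From 10 May 2066 to 13 January 2067 is 249 days inclusive.
249 = 7 × 35 + 4, so there are 35 full weeks plus 4 extra days.
Each full week contributes 5 weekdays (Mon–Fri): 35 × 5 = 175.
The 4 extra days are Monday, Tuesday, Wednesday, Thursday — 4 of them qualify.
Total: 175 + 4 = 179.
Holidays: 25 May 2066 (Tue); 13 June 2066 (Sun); 23 June 2066 (Wed); 7 September 2066 (Tue); 21 September 2066 (Tue); 17 November 2066 (Wed).
5 of the 6 holidays fall on weekdays; the rest are weekends and were already excluded.
Business days: 179 − 5 = 174.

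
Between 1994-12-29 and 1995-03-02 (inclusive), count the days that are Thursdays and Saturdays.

19

1994-12-29 is a Thursday.
That's 64 days from start to end, counting both.
64 = 7 × 9 + 1, so there are 9 full weeks plus 1 extra day.
Each full week contributes 2 days from the set (Thu, Sat): 9 × 2 = 18.
The 1 extra day is Thursday — 1 of them qualifies.
Total: 18 + 1 = 19.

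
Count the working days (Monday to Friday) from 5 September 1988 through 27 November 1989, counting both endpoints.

321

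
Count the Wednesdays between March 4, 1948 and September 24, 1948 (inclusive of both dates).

March 4, 1948 is a Thursday.
From March 4, 1948 to September 24, 1948 is 205 days inclusive.
205 = 7 × 29 + 2, so there are 29 full weeks plus 2 extra days.
Each full week contributes one Wednesday: 29 so far.
The 2 extra days are Thursday, Friday — none qualify.
Total: 29 + 0 = 29.

29 Wednesdays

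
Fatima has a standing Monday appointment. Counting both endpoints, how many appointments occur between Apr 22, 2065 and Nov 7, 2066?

Apr 22, 2065 is a Wednesday.
From Apr 22, 2065 to Nov 7, 2066 is 565 days inclusive.
565 = 7 × 80 + 5, so there are 80 full weeks plus 5 extra days.
Each full week contributes one Monday: 80 so far.
The 5 extra days are Wednesday, Thursday, Friday, Saturday, Sunday — none qualify.
Total: 80 + 0 = 80.

80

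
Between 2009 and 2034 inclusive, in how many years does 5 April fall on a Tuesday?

4

Day of week of April 5 in each year:
2009: Sun, 2010: Mon, 2011: Tue ✓, 2012: Thu, 2013: Fri, 2014: Sat, 2015: Sun, 2016: Tue ✓, 2017: Wed, 2018: Thu, 2019: Fri, 2020: Sun, 2021: Mon, 2022: Tue ✓, 2023: Wed, 2024: Fri, 2025: Sat, 2026: Sun, 2027: Mon, 2028: Wed, 2029: Thu, 2030: Fri, 2031: Sat, 2032: Mon, 2033: Tue ✓, 2034: Wed
Tuesdays: 2011, 2016, 2022, 2033.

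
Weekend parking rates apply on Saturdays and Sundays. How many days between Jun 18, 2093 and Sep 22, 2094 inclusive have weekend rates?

132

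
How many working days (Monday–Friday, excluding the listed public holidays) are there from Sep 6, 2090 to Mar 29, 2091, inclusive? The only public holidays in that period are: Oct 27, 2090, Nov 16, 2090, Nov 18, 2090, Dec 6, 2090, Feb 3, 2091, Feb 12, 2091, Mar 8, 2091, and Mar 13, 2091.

Sep 6, 2090 is a Wednesday.
From Sep 6, 2090 to Mar 29, 2091 is 205 days inclusive.
205 = 7 × 29 + 2, so there are 29 full weeks plus 2 extra days.
Each full week contributes 5 weekdays (Mon–Fri): 29 × 5 = 145.
The 2 extra days are Wednesday, Thursday — 2 of them qualify.
Total: 145 + 2 = 147.
Holidays: Oct 27, 2090 (Fri); Nov 16, 2090 (Thu); Nov 18, 2090 (Sat); Dec 6, 2090 (Wed); Feb 3, 2091 (Sat); Feb 12, 2091 (Mon); Mar 8, 2091 (Thu); Mar 13, 2091 (Tue).
6 of the 8 holidays fall on weekdays; the rest are weekends and were already excluded.
Business days: 147 − 6 = 141.

141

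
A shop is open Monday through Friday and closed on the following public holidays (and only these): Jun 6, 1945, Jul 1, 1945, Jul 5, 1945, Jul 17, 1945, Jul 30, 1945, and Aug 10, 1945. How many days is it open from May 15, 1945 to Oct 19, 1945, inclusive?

May 15, 1945 is a Tuesday.
The range spans 158 days (inclusive of both endpoints).
158 = 7 × 22 + 4, so there are 22 full weeks plus 4 extra days.
Each full week contributes 5 weekdays (Mon–Fri): 22 × 5 = 110.
The 4 extra days are Tue, Wed, Thu, Fri — 4 of them qualify.
Total: 110 + 4 = 114.
Holidays: Jun 6, 1945 (Wed); Jul 1, 1945 (Sun); Jul 5, 1945 (Thu); Jul 17, 1945 (Tue); Jul 30, 1945 (Mon); Aug 10, 1945 (Fri).
5 of the 6 holidays fall on weekdays; the rest are weekends and were already excluded.
Business days: 114 − 5 = 109.

109 business days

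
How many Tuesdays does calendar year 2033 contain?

52

Jan 1, 2033 is a Saturday.
The range spans 365 days (inclusive of both endpoints).
365 = 7 × 52 + 1, so there are 52 full weeks plus 1 extra day.
Each full week contributes one Tuesday: 52 so far.
The 1 extra day is Sat — none qualify.
Total: 52 + 0 = 52.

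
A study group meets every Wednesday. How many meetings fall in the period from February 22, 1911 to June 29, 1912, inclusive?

71

February 22, 1911 is a Wednesday.
That's 494 days from start to end, counting both.
494 = 7 × 70 + 4, so there are 70 full weeks plus 4 extra days.
Each full week contributes one Wednesday: 70 so far.
The 4 extra days are Wednesday, Thursday, Friday, Saturday — 1 of them qualifies.
Total: 70 + 1 = 71.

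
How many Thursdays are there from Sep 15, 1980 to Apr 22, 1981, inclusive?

31

Sep 15, 1980 is a Monday.
That's 220 days from start to end, counting both.
220 = 7 × 31 + 3, so there are 31 full weeks plus 3 extra days.
Each full week contributes one Thursday: 31 so far.
The 3 extra days are Monday, Tuesday, Wednesday — none qualify.
Total: 31 + 0 = 31.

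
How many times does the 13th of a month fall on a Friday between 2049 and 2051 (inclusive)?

Friday-the-13ths by year:
2049: Aug
2050: May
2051: Jan, Oct

4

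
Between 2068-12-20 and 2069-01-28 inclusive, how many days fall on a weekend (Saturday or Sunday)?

2068-12-20 is a Thursday.
The range spans 40 days (inclusive of both endpoints).
40 = 7 × 5 + 5, so there are 5 full weeks plus 5 extra days.
Each full week contributes 2 weekend days (Sat, Sun): 5 × 2 = 10.
The 5 extra days are Thursday, Friday, Saturday, Sunday, Monday — 2 of them qualify.
Total: 10 + 2 = 12.

12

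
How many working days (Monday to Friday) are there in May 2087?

May 1, 2087 is a Thursday.
From May 1, 2087 to May 31, 2087 is 31 days inclusive.
31 = 7 × 4 + 3, so there are 4 full weeks plus 3 extra days.
Each full week contributes 5 weekdays (Mon–Fri): 4 × 5 = 20.
The 3 extra days are Thursday, Friday, Saturday — 2 of them qualify.
Total: 20 + 2 = 22.

22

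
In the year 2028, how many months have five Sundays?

5

A month has five Sundays exactly when Sunday falls within its first (length − 28) days.
Jan: 31 days, starts Sat → 5 of Sat, Sun, Mon ✓
Feb: 29 days, starts Tue → 5 of Tue
Mar: 31 days, starts Wed → 5 of Wed, Thu, Fri
Apr: 30 days, starts Sat → 5 of Sat, Sun ✓
May: 31 days, starts Mon → 5 of Mon, Tue, Wed
Jun: 30 days, starts Thu → 5 of Thu, Fri
Jul: 31 days, starts Sat → 5 of Sat, Sun, Mon ✓
Aug: 31 days, starts Tue → 5 of Tue, Wed, Thu
Sep: 30 days, starts Fri → 5 of Fri, Sat
Oct: 31 days, starts Sun → 5 of Sun, Mon, Tue ✓
Nov: 30 days, starts Wed → 5 of Wed, Thu
Dec: 31 days, starts Fri → 5 of Fri, Sat, Sun ✓
Months with five Sundays: Jan, Apr, Jul, Oct, Dec.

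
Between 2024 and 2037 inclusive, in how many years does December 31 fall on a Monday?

2

Day of week of December 31 in each year:
2024: Tue, 2025: Wed, 2026: Thu, 2027: Fri, 2028: Sun, 2029: Mon ✓, 2030: Tue, 2031: Wed, 2032: Fri, 2033: Sat, 2034: Sun, 2035: Mon ✓, 2036: Wed, 2037: Thu
Mondays: 2029, 2035.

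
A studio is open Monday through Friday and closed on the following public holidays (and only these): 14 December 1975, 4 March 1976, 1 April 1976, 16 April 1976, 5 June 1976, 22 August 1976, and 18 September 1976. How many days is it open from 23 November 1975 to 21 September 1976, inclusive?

214

23 November 1975 is a Sunday.
That's 304 days from start to end, counting both.
304 = 7 × 43 + 3, so there are 43 full weeks plus 3 extra days.
Each full week contributes 5 weekdays (Mon–Fri): 43 × 5 = 215.
The 3 extra days are Sunday, Monday, Tuesday — 2 of them qualify.
Total: 215 + 2 = 217.
Holidays: 14 December 1975 (Sun); 4 March 1976 (Thu); 1 April 1976 (Thu); 16 April 1976 (Fri); 5 June 1976 (Sat); 22 August 1976 (Sun); 18 September 1976 (Sat).
3 of the 7 holidays fall on weekdays; the rest are weekends and were already excluded.
Business days: 217 − 3 = 214.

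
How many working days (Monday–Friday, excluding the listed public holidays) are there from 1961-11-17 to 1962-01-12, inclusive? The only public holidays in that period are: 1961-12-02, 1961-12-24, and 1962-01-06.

1961-11-17 is a Friday.
From 1961-11-17 to 1962-01-12 is 57 days inclusive.
57 = 7 × 8 + 1, so there are 8 full weeks plus 1 extra day.
Each full week contributes 5 weekdays (Mon–Fri): 8 × 5 = 40.
The 1 extra day is Fri — 1 of them qualifies.
Total: 40 + 1 = 41.
Holidays: 1961-12-02 (Sat); 1961-12-24 (Sun); 1962-01-06 (Sat).
None of the 3 holidays fall on a weekday, so nothing to subtract.
Business days: 41 − 0 = 41.

41 working days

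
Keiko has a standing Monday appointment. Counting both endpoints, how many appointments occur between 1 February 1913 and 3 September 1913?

1 February 1913 is a Saturday.
From 1 February 1913 to 3 September 1913 is 215 days inclusive.
215 = 7 × 30 + 5, so there are 30 full weeks plus 5 extra days.
Each full week contributes one Monday: 30 so far.
The 5 extra days are Sat, Sun, Mon, Tue, Wed — 1 of them qualifies.
Total: 30 + 1 = 31.

31 Mondays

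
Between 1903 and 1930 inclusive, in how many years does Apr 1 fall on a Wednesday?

4

Day of week of April 1 in each year:
1903: Wed ✓, 1904: Fri, 1905: Sat, 1906: Sun, 1907: Mon, 1908: Wed ✓, 1909: Thu, 1910: Fri, 1911: Sat, 1912: Mon, 1913: Tue, 1914: Wed ✓, 1915: Thu, 1916: Sat, 1917: Sun, 1918: Mon, 1919: Tue, 1920: Thu, 1921: Fri, 1922: Sat, 1923: Sun, 1924: Tue, 1925: Wed ✓, 1926: Thu, 1927: Fri, 1928: Sun, 1929: Mon, 1930: Tue
Wednesdays: 1903, 1908, 1914, 1925.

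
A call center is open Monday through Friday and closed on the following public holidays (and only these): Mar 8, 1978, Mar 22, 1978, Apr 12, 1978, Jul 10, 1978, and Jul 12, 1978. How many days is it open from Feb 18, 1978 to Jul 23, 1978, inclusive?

Feb 18, 1978 is a Saturday.
From Feb 18, 1978 to Jul 23, 1978 is 156 days inclusive.
156 = 7 × 22 + 2, so there are 22 full weeks plus 2 extra days.
Each full week contributes 5 weekdays (Mon–Fri): 22 × 5 = 110.
The 2 extra days are Saturday, Sunday — none qualify.
Total: 110 + 0 = 110.
Holidays: Mar 8, 1978 (Wed); Mar 22, 1978 (Wed); Apr 12, 1978 (Wed); Jul 10, 1978 (Mon); Jul 12, 1978 (Wed).
All 5 holidays fall on weekdays, so subtract 5.
Business days: 110 − 5 = 105.

105 working days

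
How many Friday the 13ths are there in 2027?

The 13th falls on a Friday when the month's 13th has weekday Fri.
Jan 13 is Wed; Feb 13 is Sat; Mar 13 is Sat; Apr 13 is Tue; May 13 is Thu; Jun 13 is Sun; Jul 13 is Tue; Aug 13 is Fri ✓; Sep 13 is Mon; Oct 13 is Wed; Nov 13 is Sat; Dec 13 is Mon.
Friday the 13ths: Aug.

1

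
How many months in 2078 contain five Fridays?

A month has five Fridays exactly when Friday falls within its first (length − 28) days.
Jan: 31 days, starts Sat → 5 of Sat, Sun, Mon
Feb: 28 days, starts Tue → 5 of (none)
Mar: 31 days, starts Tue → 5 of Tue, Wed, Thu
Apr: 30 days, starts Fri → 5 of Fri, Sat ✓
May: 31 days, starts Sun → 5 of Sun, Mon, Tue
Jun: 30 days, starts Wed → 5 of Wed, Thu
Jul: 31 days, starts Fri → 5 of Fri, Sat, Sun ✓
Aug: 31 days, starts Mon → 5 of Mon, Tue, Wed
Sep: 30 days, starts Thu → 5 of Thu, Fri ✓
Oct: 31 days, starts Sat → 5 of Sat, Sun, Mon
Nov: 30 days, starts Tue → 5 of Tue, Wed
Dec: 31 days, starts Thu → 5 of Thu, Fri, Sat ✓
Months with five Fridays: Apr, Jul, Sep, Dec.

4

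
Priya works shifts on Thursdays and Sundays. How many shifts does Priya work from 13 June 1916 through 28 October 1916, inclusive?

13 June 1916 is a Tuesday.
That's 138 days from start to end, counting both.
138 = 7 × 19 + 5, so there are 19 full weeks plus 5 extra days.
Each full week contributes 2 days from the set (Thu, Sun): 19 × 2 = 38.
The 5 extra days are Tuesday, Wednesday, Thursday, Friday, Saturday — 1 of them qualifies.
Total: 38 + 1 = 39.

39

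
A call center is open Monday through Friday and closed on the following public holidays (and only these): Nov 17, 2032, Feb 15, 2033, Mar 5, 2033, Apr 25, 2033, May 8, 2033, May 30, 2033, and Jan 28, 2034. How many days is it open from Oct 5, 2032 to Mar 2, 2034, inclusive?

364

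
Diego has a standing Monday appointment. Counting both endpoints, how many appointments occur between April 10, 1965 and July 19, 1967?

April 10, 1965 is a Saturday.
That's 831 days from start to end, counting both.
831 = 7 × 118 + 5, so there are 118 full weeks plus 5 extra days.
Each full week contributes one Monday: 118 so far.
The 5 extra days are Saturday, Sunday, Monday, Tuesday, Wednesday — 1 of them qualifies.
Total: 118 + 1 = 119.

119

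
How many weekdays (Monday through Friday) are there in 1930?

261

1 January 1930 is a Wednesday.
That's 365 days from start to end, counting both.
365 = 7 × 52 + 1, so there are 52 full weeks plus 1 extra day.
Each full week contributes 5 weekdays (Mon–Fri): 52 × 5 = 260.
The 1 extra day is Wednesday — 1 of them qualifies.
Total: 260 + 1 = 261.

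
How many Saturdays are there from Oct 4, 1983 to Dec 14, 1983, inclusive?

Oct 4, 1983 is a Tuesday.
From Oct 4, 1983 to Dec 14, 1983 is 72 days inclusive.
72 = 7 × 10 + 2, so there are 10 full weeks plus 2 extra days.
Each full week contributes one Saturday: 10 so far.
The 2 extra days are Tue, Wed — none qualify.
Total: 10 + 0 = 10.

10 Saturdays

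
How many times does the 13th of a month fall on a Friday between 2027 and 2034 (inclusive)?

Friday-the-13ths by year:
2027: Aug
2028: Oct
2029: Apr, Jul
2030: Sep, Dec
2031: Jun
2032: Feb, Aug
2033: May
2034: Jan, Oct

12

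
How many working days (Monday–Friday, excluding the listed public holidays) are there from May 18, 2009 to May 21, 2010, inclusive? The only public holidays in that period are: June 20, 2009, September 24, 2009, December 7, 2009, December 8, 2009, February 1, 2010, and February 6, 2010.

May 18, 2009 is a Monday.
That's 369 days from start to end, counting both.
369 = 7 × 52 + 5, so there are 52 full weeks plus 5 extra days.
Each full week contributes 5 weekdays (Mon–Fri): 52 × 5 = 260.
The 5 extra days are Mon, Tue, Wed, Thu, Fri — 5 of them qualify.
Total: 260 + 5 = 265.
Holidays: June 20, 2009 (Sat); September 24, 2009 (Thu); December 7, 2009 (Mon); December 8, 2009 (Tue); February 1, 2010 (Mon); February 6, 2010 (Sat).
4 of the 6 holidays fall on weekdays; the rest are weekends and were already excluded.
Business days: 265 − 4 = 261.

261 working days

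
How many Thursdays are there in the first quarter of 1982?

12

1 January 1982 is a Friday.
That's 90 days from start to end, counting both.
90 = 7 × 12 + 6, so there are 12 full weeks plus 6 extra days.
Each full week contributes one Thursday: 12 so far.
The 6 extra days are Fri, Sat, Sun, Mon, Tue, Wed — none qualify.
Total: 12 + 0 = 12.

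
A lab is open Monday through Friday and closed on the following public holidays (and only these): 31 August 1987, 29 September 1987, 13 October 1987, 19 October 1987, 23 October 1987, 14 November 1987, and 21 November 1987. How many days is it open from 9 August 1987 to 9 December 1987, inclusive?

83

9 August 1987 is a Sunday.
From 9 August 1987 to 9 December 1987 is 123 days inclusive.
123 = 7 × 17 + 4, so there are 17 full weeks plus 4 extra days.
Each full week contributes 5 weekdays (Mon–Fri): 17 × 5 = 85.
The 4 extra days are Sunday, Monday, Tuesday, Wednesday — 3 of them qualify.
Total: 85 + 3 = 88.
Holidays: 31 August 1987 (Mon); 29 September 1987 (Tue); 13 October 1987 (Tue); 19 October 1987 (Mon); 23 October 1987 (Fri); 14 November 1987 (Sat); 21 November 1987 (Sat).
5 of the 7 holidays fall on weekdays; the rest are weekends and were already excluded.
Business days: 88 − 5 = 83.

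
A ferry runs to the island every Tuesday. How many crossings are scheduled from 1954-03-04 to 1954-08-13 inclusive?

1954-03-04 is a Thursday.
The range spans 163 days (inclusive of both endpoints).
163 = 7 × 23 + 2, so there are 23 full weeks plus 2 extra days.
Each full week contributes one Tuesday: 23 so far.
The 2 extra days are Thursday, Friday — none qualify.
Total: 23 + 0 = 23.

23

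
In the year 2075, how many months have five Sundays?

A month has five Sundays exactly when Sunday falls within its first (length − 28) days.
Jan: 31 days, starts Tue → 5 of Tue, Wed, Thu
Feb: 28 days, starts Fri → 5 of (none)
Mar: 31 days, starts Fri → 5 of Fri, Sat, Sun ✓
Apr: 30 days, starts Mon → 5 of Mon, Tue
May: 31 days, starts Wed → 5 of Wed, Thu, Fri
Jun: 30 days, starts Sat → 5 of Sat, Sun ✓
Jul: 31 days, starts Mon → 5 of Mon, Tue, Wed
Aug: 31 days, starts Thu → 5 of Thu, Fri, Sat
Sep: 30 days, starts Sun → 5 of Sun, Mon ✓
Oct: 31 days, starts Tue → 5 of Tue, Wed, Thu
Nov: 30 days, starts Fri → 5 of Fri, Sat
Dec: 31 days, starts Sun → 5 of Sun, Mon, Tue ✓
Months with five Sundays: Mar, Jun, Sep, Dec.

4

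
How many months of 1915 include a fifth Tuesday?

4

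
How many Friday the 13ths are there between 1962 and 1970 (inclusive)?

16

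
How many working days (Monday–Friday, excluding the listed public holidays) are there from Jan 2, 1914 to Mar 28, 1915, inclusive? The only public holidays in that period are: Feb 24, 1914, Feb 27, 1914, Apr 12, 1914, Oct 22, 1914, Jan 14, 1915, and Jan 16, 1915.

317 working days

Jan 2, 1914 is a Friday.
From Jan 2, 1914 to Mar 28, 1915 is 451 days inclusive.
451 = 7 × 64 + 3, so there are 64 full weeks plus 3 extra days.
Each full week contributes 5 weekdays (Mon–Fri): 64 × 5 = 320.
The 3 extra days are Friday, Saturday, Sunday — 1 of them qualifies.
Total: 320 + 1 = 321.
Holidays: Feb 24, 1914 (Tue); Feb 27, 1914 (Fri); Apr 12, 1914 (Sun); Oct 22, 1914 (Thu); Jan 14, 1915 (Thu); Jan 16, 1915 (Sat).
4 of the 6 holidays fall on weekdays; the rest are weekends and were already excluded.
Business days: 321 − 4 = 317.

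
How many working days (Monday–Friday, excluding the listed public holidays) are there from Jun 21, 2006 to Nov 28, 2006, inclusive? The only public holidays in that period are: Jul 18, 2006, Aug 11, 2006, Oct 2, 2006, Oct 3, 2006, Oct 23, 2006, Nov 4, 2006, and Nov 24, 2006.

109

Jun 21, 2006 is a Wednesday.
From Jun 21, 2006 to Nov 28, 2006 is 161 days inclusive.
161 = 7 × 23, so the span is exactly 23 full weeks.
Each full week contributes 5 weekdays (Mon–Fri): 23 × 5 = 115.
Holidays: Jul 18, 2006 (Tue); Aug 11, 2006 (Fri); Oct 2, 2006 (Mon); Oct 3, 2006 (Tue); Oct 23, 2006 (Mon); Nov 4, 2006 (Sat); Nov 24, 2006 (Fri).
6 of the 7 holidays fall on weekdays; the rest are weekends and were already excluded.
Business days: 115 − 6 = 109.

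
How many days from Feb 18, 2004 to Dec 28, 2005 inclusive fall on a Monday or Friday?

194

Feb 18, 2004 is a Wednesday.
From Feb 18, 2004 to Dec 28, 2005 is 680 days inclusive.
680 = 7 × 97 + 1, so there are 97 full weeks plus 1 extra day.
Each full week contributes 2 days from the set (Mon, Fri): 97 × 2 = 194.
The 1 extra day is Wed — none qualify.
Total: 194 + 0 = 194.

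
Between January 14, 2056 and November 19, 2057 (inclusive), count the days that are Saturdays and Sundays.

January 14, 2056 is a Friday.
That's 676 days from start to end, counting both.
676 = 7 × 96 + 4, so there are 96 full weeks plus 4 extra days.
Each full week contributes 2 days from the set (Sat, Sun): 96 × 2 = 192.
The 4 extra days are Fri, Sat, Sun, Mon — 2 of them qualify.
Total: 192 + 2 = 194.

194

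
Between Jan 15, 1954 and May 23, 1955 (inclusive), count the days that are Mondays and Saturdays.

142

Jan 15, 1954 is a Friday.
The range spans 494 days (inclusive of both endpoints).
494 = 7 × 70 + 4, so there are 70 full weeks plus 4 extra days.
Each full week contributes 2 days from the set (Mon, Sat): 70 × 2 = 140.
The 4 extra days are Fri, Sat, Sun, Mon — 2 of them qualify.
Total: 140 + 2 = 142.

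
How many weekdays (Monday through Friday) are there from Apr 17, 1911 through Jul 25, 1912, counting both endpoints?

Apr 17, 1911 is a Monday.
From Apr 17, 1911 to Jul 25, 1912 is 466 days inclusive.
466 = 7 × 66 + 4, so there are 66 full weeks plus 4 extra days.
Each full week contributes 5 weekdays (Mon–Fri): 66 × 5 = 330.
The 4 extra days are Monday, Tuesday, Wednesday, Thursday — 4 of them qualify.
Total: 330 + 4 = 334.

334 weekdays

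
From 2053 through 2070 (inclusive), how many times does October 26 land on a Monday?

2

Day of week of October 26 in each year:
2053: Sun, 2054: Mon ✓, 2055: Tue, 2056: Thu, 2057: Fri, 2058: Sat, 2059: Sun, 2060: Tue, 2061: Wed, 2062: Thu, 2063: Fri, 2064: Sun, 2065: Mon ✓, 2066: Tue, 2067: Wed, 2068: Fri, 2069: Sat, 2070: Sun
Mondays: 2054, 2065.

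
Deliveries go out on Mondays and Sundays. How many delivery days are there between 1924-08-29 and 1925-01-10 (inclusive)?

38

1924-08-29 is a Friday.
From 1924-08-29 to 1925-01-10 is 135 days inclusive.
135 = 7 × 19 + 2, so there are 19 full weeks plus 2 extra days.
Each full week contributes 2 days from the set (Mon, Sun): 19 × 2 = 38.
The 2 extra days are Friday, Saturday — none qualify.
Total: 38 + 0 = 38.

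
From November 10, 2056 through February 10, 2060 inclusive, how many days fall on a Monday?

170 Mondays

November 10, 2056 is a Friday.
That's 1188 days from start to end, counting both.
1188 = 7 × 169 + 5, so there are 169 full weeks plus 5 extra days.
Each full week contributes one Monday: 169 so far.
The 5 extra days are Fri, Sat, Sun, Mon, Tue — 1 of them qualifies.
Total: 169 + 1 = 170.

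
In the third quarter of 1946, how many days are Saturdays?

July 1, 1946 is a Monday.
From July 1, 1946 to September 30, 1946 is 92 days inclusive.
92 = 7 × 13 + 1, so there are 13 full weeks plus 1 extra day.
Each full week contributes one Saturday: 13 so far.
The 1 extra day is Monday — none qualify.
Total: 13 + 0 = 13.

13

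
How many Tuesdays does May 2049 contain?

May 1, 2049 is a Saturday.
That's 31 days from start to end, counting both.
31 = 7 × 4 + 3, so there are 4 full weeks plus 3 extra days.
Each full week contributes one Tuesday: 4 so far.
The 3 extra days are Sat, Sun, Mon — none qualify.
Total: 4 + 0 = 4.

4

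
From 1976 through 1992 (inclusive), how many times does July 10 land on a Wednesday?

2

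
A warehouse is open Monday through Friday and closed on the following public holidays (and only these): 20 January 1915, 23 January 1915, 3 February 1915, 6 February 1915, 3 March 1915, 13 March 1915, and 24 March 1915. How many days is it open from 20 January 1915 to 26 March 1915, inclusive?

44

20 January 1915 is a Wednesday.
The range spans 66 days (inclusive of both endpoints).
66 = 7 × 9 + 3, so there are 9 full weeks plus 3 extra days.
Each full week contributes 5 weekdays (Mon–Fri): 9 × 5 = 45.
The 3 extra days are Wed, Thu, Fri — 3 of them qualify.
Total: 45 + 3 = 48.
Holidays: 20 January 1915 (Wed); 23 January 1915 (Sat); 3 February 1915 (Wed); 6 February 1915 (Sat); 3 March 1915 (Wed); 13 March 1915 (Sat); 24 March 1915 (Wed).
4 of the 7 holidays fall on weekdays; the rest are weekends and were already excluded.
Business days: 48 − 4 = 44.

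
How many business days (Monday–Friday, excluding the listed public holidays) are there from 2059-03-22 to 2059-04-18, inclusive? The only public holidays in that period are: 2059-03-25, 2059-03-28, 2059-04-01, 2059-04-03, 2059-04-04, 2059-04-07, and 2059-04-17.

13

2059-03-22 is a Saturday.
The range spans 28 days (inclusive of both endpoints).
28 = 7 × 4, so the span is exactly 4 full weeks.
Each full week contributes 5 weekdays (Mon–Fri): 4 × 5 = 20.
Holidays: 2059-03-25 (Tue); 2059-03-28 (Fri); 2059-04-01 (Tue); 2059-04-03 (Thu); 2059-04-04 (Fri); 2059-04-07 (Mon); 2059-04-17 (Thu).
All 7 holidays fall on weekdays, so subtract 7.
Business days: 20 − 7 = 13.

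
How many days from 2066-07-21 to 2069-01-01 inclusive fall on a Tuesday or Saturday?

2066-07-21 is a Wednesday.
From 2066-07-21 to 2069-01-01 is 896 days inclusive.
896 = 7 × 128, so the span is exactly 128 full weeks.
Each full week contributes 2 days from the set (Tue, Sat): 128 × 2 = 256.
Total: 256.

256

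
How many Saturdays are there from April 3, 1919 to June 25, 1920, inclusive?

April 3, 1919 is a Thursday.
From April 3, 1919 to June 25, 1920 is 450 days inclusive.
450 = 7 × 64 + 2, so there are 64 full weeks plus 2 extra days.
Each full week contributes one Saturday: 64 so far.
The 2 extra days are Thursday, Friday — none qualify.
Total: 64 + 0 = 64.

64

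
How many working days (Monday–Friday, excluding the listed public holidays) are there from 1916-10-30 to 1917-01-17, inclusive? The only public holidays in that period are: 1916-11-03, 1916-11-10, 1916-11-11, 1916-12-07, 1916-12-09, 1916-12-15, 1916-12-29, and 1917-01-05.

52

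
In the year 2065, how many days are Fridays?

2065-01-01 is a Thursday.
That's 365 days from start to end, counting both.
365 = 7 × 52 + 1, so there are 52 full weeks plus 1 extra day.
Each full week contributes one Friday: 52 so far.
The 1 extra day is Thu — none qualify.
Total: 52 + 0 = 52.

52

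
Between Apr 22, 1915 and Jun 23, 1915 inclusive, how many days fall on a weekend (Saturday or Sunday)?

18

Apr 22, 1915 is a Thursday.
From Apr 22, 1915 to Jun 23, 1915 is 63 days inclusive.
63 = 7 × 9, so the span is exactly 9 full weeks.
Each full week contributes 2 weekend days (Sat, Sun): 9 × 2 = 18.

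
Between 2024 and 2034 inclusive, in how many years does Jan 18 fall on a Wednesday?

Day of week of January 18 in each year:
2024: Thu, 2025: Sat, 2026: Sun, 2027: Mon, 2028: Tue, 2029: Thu, 2030: Fri, 2031: Sat, 2032: Sun, 2033: Tue, 2034: Wed ✓
Wednesdays: 2034.

1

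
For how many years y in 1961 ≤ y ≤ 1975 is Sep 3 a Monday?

2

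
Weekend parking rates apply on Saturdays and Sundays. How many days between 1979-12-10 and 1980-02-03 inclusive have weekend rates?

16

1979-12-10 is a Monday.
From 1979-12-10 to 1980-02-03 is 56 days inclusive.
56 = 7 × 8, so the span is exactly 8 full weeks.
Each full week contributes 2 weekend days (Sat, Sun): 8 × 2 = 16.
Total: 16.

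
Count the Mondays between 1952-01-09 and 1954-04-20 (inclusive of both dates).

119 Mondays

1952-01-09 is a Wednesday.
The range spans 833 days (inclusive of both endpoints).
833 = 7 × 119, so the span is exactly 119 full weeks.
Each full week contributes one Monday: 119 so far.
Total: 119.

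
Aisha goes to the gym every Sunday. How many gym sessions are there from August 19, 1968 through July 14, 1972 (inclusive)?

203 Sundays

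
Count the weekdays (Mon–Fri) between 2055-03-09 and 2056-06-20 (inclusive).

336 weekdays

2055-03-09 is a Tuesday.
That's 470 days from start to end, counting both.
470 = 7 × 67 + 1, so there are 67 full weeks plus 1 extra day.
Each full week contributes 5 weekdays (Mon–Fri): 67 × 5 = 335.
The 1 extra day is Tue — 1 of them qualifies.
Total: 335 + 1 = 336.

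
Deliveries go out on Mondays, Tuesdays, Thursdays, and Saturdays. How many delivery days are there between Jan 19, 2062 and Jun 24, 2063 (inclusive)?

Jan 19, 2062 is a Thursday.
The range spans 522 days (inclusive of both endpoints).
522 = 7 × 74 + 4, so there are 74 full weeks plus 4 extra days.
Each full week contributes 4 days from the set (Mon, Tue, Thu, Sat): 74 × 4 = 296.
The 4 extra days are Thu, Fri, Sat, Sun — 2 of them qualify.
Total: 296 + 2 = 298.

298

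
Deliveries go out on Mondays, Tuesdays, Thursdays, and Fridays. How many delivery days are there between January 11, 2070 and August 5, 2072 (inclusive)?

536

January 11, 2070 is a Saturday.
From January 11, 2070 to August 5, 2072 is 938 days inclusive.
938 = 7 × 134, so the span is exactly 134 full weeks.
Each full week contributes 4 days from the set (Mon, Tue, Thu, Fri): 134 × 4 = 536.
Total: 536.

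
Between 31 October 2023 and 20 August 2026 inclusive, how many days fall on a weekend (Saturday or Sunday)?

31 October 2023 is a Tuesday.
That's 1025 days from start to end, counting both.
1025 = 7 × 146 + 3, so there are 146 full weeks plus 3 extra days.
Each full week contributes 2 weekend days (Sat, Sun): 146 × 2 = 292.
The 3 extra days are Tue, Wed, Thu — none qualify.
Total: 292 + 0 = 292.

292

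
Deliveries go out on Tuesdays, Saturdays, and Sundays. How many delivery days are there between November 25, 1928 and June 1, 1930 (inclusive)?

November 25, 1928 is a Sunday.
That's 554 days from start to end, counting both.
554 = 7 × 79 + 1, so there are 79 full weeks plus 1 extra day.
Each full week contributes 3 days from the set (Tue, Sat, Sun): 79 × 3 = 237.
The 1 extra day is Sun — 1 of them qualifies.
Total: 237 + 1 = 238.

238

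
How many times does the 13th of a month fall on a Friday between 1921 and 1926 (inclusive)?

10

Friday-the-13ths by year:
1921: May
1922: Jan, Oct
1923: Apr, Jul
1924: Jun
1925: Feb, Mar, Nov
1926: Aug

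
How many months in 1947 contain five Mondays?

A month has five Mondays exactly when Monday falls within its first (length − 28) days.
Jan: 31 days, starts Wed → 5 of Wed, Thu, Fri
Feb: 28 days, starts Sat → 5 of (none)
Mar: 31 days, starts Sat → 5 of Sat, Sun, Mon ✓
Apr: 30 days, starts Tue → 5 of Tue, Wed
May: 31 days, starts Thu → 5 of Thu, Fri, Sat
Jun: 30 days, starts Sun → 5 of Sun, Mon ✓
Jul: 31 days, starts Tue → 5 of Tue, Wed, Thu
Aug: 31 days, starts Fri → 5 of Fri, Sat, Sun
Sep: 30 days, starts Mon → 5 of Mon, Tue ✓
Oct: 31 days, starts Wed → 5 of Wed, Thu, Fri
Nov: 30 days, starts Sat → 5 of Sat, Sun
Dec: 31 days, starts Mon → 5 of Mon, Tue, Wed ✓
Months with five Mondays: Mar, Jun, Sep, Dec.

4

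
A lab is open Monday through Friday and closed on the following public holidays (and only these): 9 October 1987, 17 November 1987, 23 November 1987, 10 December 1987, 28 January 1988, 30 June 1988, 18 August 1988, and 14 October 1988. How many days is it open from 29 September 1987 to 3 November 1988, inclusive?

280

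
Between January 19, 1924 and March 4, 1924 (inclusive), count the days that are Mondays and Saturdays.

14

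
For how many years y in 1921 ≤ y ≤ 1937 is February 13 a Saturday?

Day of week of February 13 in each year:
1921: Sun, 1922: Mon, 1923: Tue, 1924: Wed, 1925: Fri, 1926: Sat ✓, 1927: Sun, 1928: Mon, 1929: Wed, 1930: Thu, 1931: Fri, 1932: Sat ✓, 1933: Mon, 1934: Tue, 1935: Wed, 1936: Thu, 1937: Sat ✓
Saturdays: 1926, 1932, 1937.

3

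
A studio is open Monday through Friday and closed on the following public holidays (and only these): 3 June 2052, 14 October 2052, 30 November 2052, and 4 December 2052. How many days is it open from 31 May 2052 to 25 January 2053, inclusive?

31 May 2052 is a Friday.
The range spans 240 days (inclusive of both endpoints).
240 = 7 × 34 + 2, so there are 34 full weeks plus 2 extra days.
Each full week contributes 5 weekdays (Mon–Fri): 34 × 5 = 170.
The 2 extra days are Friday, Saturday — 1 of them qualifies.
Total: 170 + 1 = 171.
Holidays: 3 June 2052 (Mon); 14 October 2052 (Mon); 30 November 2052 (Sat); 4 December 2052 (Wed).
3 of the 4 holidays fall on weekdays; the rest are weekends and were already excluded.
Business days: 171 − 3 = 168.

168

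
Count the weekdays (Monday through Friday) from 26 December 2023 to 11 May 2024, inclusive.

26 December 2023 is a Tuesday.
That's 138 days from start to end, counting both.
138 = 7 × 19 + 5, so there are 19 full weeks plus 5 extra days.
Each full week contributes 5 weekdays (Mon–Fri): 19 × 5 = 95.
The 5 extra days are Tuesday, Wednesday, Thursday, Friday, Saturday — 4 of them qualify.
Total: 95 + 4 = 99.

99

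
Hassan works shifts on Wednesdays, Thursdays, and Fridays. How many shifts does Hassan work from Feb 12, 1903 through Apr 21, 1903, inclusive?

29

Feb 12, 1903 is a Thursday.
The range spans 69 days (inclusive of both endpoints).
69 = 7 × 9 + 6, so there are 9 full weeks plus 6 extra days.
Each full week contributes 3 days from the set (Wed, Thu, Fri): 9 × 3 = 27.
The 6 extra days are Thursday, Friday, Saturday, Sunday, Monday, Tuesday — 2 of them qualify.
Total: 27 + 2 = 29.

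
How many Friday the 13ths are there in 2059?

1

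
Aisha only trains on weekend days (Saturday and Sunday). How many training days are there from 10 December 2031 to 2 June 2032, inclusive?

10 December 2031 is a Wednesday.
The range spans 176 days (inclusive of both endpoints).
176 = 7 × 25 + 1, so there are 25 full weeks plus 1 extra day.
Each full week contributes 2 weekend days (Sat, Sun): 25 × 2 = 50.
The 1 extra day is Wed — none qualify.
Total: 50 + 0 = 50.

50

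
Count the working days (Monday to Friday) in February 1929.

1 February 1929 is a Friday.
That's 28 days from start to end, counting both.
28 = 7 × 4, so the span is exactly 4 full weeks.
Each full week contributes 5 weekdays (Mon–Fri): 4 × 5 = 20.
Total: 20.

20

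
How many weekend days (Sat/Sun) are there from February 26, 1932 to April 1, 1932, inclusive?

February 26, 1932 is a Friday.
That's 36 days from start to end, counting both.
36 = 7 × 5 + 1, so there are 5 full weeks plus 1 extra day.
Each full week contributes 2 weekend days (Sat, Sun): 5 × 2 = 10.
The 1 extra day is Friday — none qualify.
Total: 10 + 0 = 10.

10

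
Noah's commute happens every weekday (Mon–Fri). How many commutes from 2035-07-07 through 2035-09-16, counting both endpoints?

2035-07-07 is a Saturday.
The range spans 72 days (inclusive of both endpoints).
72 = 7 × 10 + 2, so there are 10 full weeks plus 2 extra days.
Each full week contributes 5 weekdays (Mon–Fri): 10 × 5 = 50.
The 2 extra days are Saturday, Sunday — none qualify.
Total: 50 + 0 = 50.

50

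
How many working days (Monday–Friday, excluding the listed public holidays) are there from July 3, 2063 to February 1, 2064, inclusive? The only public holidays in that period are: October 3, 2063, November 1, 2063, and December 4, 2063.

July 3, 2063 is a Tuesday.
That's 214 days from start to end, counting both.
214 = 7 × 30 + 4, so there are 30 full weeks plus 4 extra days.
Each full week contributes 5 weekdays (Mon–Fri): 30 × 5 = 150.
The 4 extra days are Tue, Wed, Thu, Fri — 4 of them qualify.
Total: 150 + 4 = 154.
Holidays: October 3, 2063 (Wed); November 1, 2063 (Thu); December 4, 2063 (Tue).
All 3 holidays fall on weekdays, so subtract 3.
Business days: 154 − 3 = 151.

151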